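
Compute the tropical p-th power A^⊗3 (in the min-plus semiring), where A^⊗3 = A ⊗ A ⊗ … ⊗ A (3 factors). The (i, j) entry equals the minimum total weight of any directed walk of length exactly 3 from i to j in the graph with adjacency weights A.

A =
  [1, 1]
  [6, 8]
A^⊗3 =
  [3, 3]
  [8, 8]

Each entry (A^⊗3)_ij equals the minimum over all length-3 walks i = v_0 → v_1 → … → v_3 = j of Σ_t A[v_t][v_{t+1}]. For example, for (i, j) = (0, 1) we minimise over 4 possible intermediate vertex sequences; the minimum is 3, attained along the walk 0 → 0 → 0 → 1.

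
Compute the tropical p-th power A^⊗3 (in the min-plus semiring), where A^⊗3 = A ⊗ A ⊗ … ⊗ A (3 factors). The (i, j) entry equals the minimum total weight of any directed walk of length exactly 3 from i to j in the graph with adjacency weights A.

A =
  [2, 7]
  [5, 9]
A^⊗3 =
  [6, 11]
  [9, 14]

Each entry (A^⊗3)_ij equals the minimum over all length-3 walks i = v_0 → v_1 → … → v_3 = j of Σ_t A[v_t][v_{t+1}]. For example, for (i, j) = (0, 1) we minimise over 4 possible intermediate vertex sequences; the minimum is 11, attained along the walk 0 → 0 → 0 → 1.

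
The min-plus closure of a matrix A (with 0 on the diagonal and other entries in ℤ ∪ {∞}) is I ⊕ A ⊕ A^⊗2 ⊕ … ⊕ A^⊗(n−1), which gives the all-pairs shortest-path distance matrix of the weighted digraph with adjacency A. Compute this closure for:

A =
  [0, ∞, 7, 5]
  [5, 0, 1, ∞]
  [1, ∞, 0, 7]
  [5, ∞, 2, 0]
Closure =
  [0, ∞, 7, 5]
  [2, 0, 1, 7]
  [1, ∞, 0, 6]
  [3, ∞, 2, 0]

This is the Floyd-Warshall all-pairs shortest-path computation. For each intermediate vertex k = 0, 1, …, 3, update dist[i][j] ← min(dist[i][j], dist[i][k] + dist[k][j]). The final matrix gives, for each (i, j), the minimum total weight of any directed path from i to j (possibly empty when i = j).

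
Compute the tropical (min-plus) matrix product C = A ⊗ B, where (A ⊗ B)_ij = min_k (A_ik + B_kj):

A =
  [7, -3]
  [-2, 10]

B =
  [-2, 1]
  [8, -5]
A ⊗ B =
  [5, -8]
  [-4, -1]

Apply the min-plus product entry-by-entry:
  C[0][0] = min over k of (A[0][0] + B[0][0] = 7 + -2 = 5, A[0][1] + B[1][0] = -3 + 8 = 5) = 5 (attained at k = 0)
  C[0][1] = min over k of (A[0][0] + B[0][1] = 7 + 1 = 8, A[0][1] + B[1][1] = -3 + -5 = -8) = -8 (attained at k = 1)
  C[1][0] = min over k of (A[1][0] + B[0][0] = -2 + -2 = -4, A[1][1] + B[1][0] = 10 + 8 = 18) = -4 (attained at k = 0)
  C[1][1] = min over k of (A[1][0] + B[0][1] = -2 + 1 = -1, A[1][1] + B[1][1] = 10 + -5 = 5) = -1 (attained at k = 0)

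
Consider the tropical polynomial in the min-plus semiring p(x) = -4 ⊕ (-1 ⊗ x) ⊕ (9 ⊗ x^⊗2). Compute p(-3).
p(-3) = -4

A tropical monomial a ⊗ x^⊗i evaluates to a + i · x. Evaluating each term at x = -3:
  Term 0 contributes -4 + 0 · -3 = -4
  Term 1 contributes -1 + 1 · -3 = -4
  Term 2 contributes 9 + 2 · -3 = 3
p(-3) = ⊕ of these = min[-4, -4, 3] = -4.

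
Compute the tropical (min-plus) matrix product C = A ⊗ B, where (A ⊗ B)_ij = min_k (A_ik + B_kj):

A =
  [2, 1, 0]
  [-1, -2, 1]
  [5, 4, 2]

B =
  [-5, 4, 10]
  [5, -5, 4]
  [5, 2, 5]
A ⊗ B =
  [-3, -4, 5]
  [-6, -7, 2]
  [0, -1, 7]

Apply the min-plus product entry-by-entry:
  C[0][0] = min over k of (A[0][0] + B[0][0] = 2 + -5 = -3, A[0][1] + B[1][0] = 1 + 5 = 6, A[0][2] + B[2][0] = 0 + 5 = 5) = -3 (attained at k = 0)
  C[0][1] = min over k of (A[0][0] + B[0][1] = 2 + 4 = 6, A[0][1] + B[1][1] = 1 + -5 = -4, A[0][2] + B[2][1] = 0 + 2 = 2) = -4 (attained at k = 1)
  C[0][2] = min over k of (A[0][0] + B[0][2] = 2 + 10 = 12, A[0][1] + B[1][2] = 1 + 4 = 5, A[0][2] + B[2][2] = 0 + 5 = 5) = 5 (attained at k = 1)
  C[1][0] = min over k of (A[1][0] + B[0][0] = -1 + -5 = -6, A[1][1] + B[1][0] = -2 + 5 = 3, A[1][2] + B[2][0] = 1 + 5 = 6) = -6 (attained at k = 0)
  C[1][1] = min over k of (A[1][0] + B[0][1] = -1 + 4 = 3, A[1][1] + B[1][1] = -2 + -5 = -7, A[1][2] + B[2][1] = 1 + 2 = 3) = -7 (attained at k = 1)
  C[1][2] = min over k of (A[1][0] + B[0][2] = -1 + 10 = 9, A[1][1] + B[1][2] = -2 + 4 = 2, A[1][2] + B[2][2] = 1 + 5 = 6) = 2 (attained at k = 1)
  C[2][0] = min over k of (A[2][0] + B[0][0] = 5 + -5 = 0, A[2][1] + B[1][0] = 4 + 5 = 9, A[2][2] + B[2][0] = 2 + 5 = 7) = 0 (attained at k = 0)
  C[2][1] = min over k of (A[2][0] + B[0][1] = 5 + 4 = 9, A[2][1] + B[1][1] = 4 + -5 = -1, A[2][2] + B[2][1] = 2 + 2 = 4) = -1 (attained at k = 1)
  C[2][2] = min over k of (A[2][0] + B[0][2] = 5 + 10 = 15, A[2][1] + B[1][2] = 4 + 4 = 8, A[2][2] + B[2][2] = 2 + 5 = 7) = 7 (attained at k = 2)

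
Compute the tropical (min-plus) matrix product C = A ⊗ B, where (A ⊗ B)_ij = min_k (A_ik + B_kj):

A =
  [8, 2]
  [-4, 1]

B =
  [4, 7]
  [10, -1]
A ⊗ B =
  [12, 1]
  [0, 0]

Apply the min-plus product entry-by-entry:
  C[0][0] = min over k of (A[0][0] + B[0][0] = 8 + 4 = 12, A[0][1] + B[1][0] = 2 + 10 = 12) = 12 (attained at k = 0)
  C[0][1] = min over k of (A[0][0] + B[0][1] = 8 + 7 = 15, A[0][1] + B[1][1] = 2 + -1 = 1) = 1 (attained at k = 1)
  C[1][0] = min over k of (A[1][0] + B[0][0] = -4 + 4 = 0, A[1][1] + B[1][0] = 1 + 10 = 11) = 0 (attained at k = 0)
  C[1][1] = min over k of (A[1][0] + B[0][1] = -4 + 7 = 3, A[1][1] + B[1][1] = 1 + -1 = 0) = 0 (attained at k = 1)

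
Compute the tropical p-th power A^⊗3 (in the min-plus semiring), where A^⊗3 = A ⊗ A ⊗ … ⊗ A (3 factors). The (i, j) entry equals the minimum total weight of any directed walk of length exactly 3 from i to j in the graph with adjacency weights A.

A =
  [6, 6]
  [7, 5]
A^⊗3 =
  [18, 16]
  [17, 15]

Each entry (A^⊗3)_ij equals the minimum over all length-3 walks i = v_0 → v_1 → … → v_3 = j of Σ_t A[v_t][v_{t+1}]. For example, for (i, j) = (0, 1) we minimise over 4 possible intermediate vertex sequences; the minimum is 16, attained along the walk 0 → 1 → 1 → 1.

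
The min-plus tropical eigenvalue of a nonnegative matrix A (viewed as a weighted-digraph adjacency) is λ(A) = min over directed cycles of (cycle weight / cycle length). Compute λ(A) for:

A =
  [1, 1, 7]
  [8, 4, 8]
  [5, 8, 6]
λ(A) = 1

Enumerate directed cycles and compute their means (weight / length). Sample:
  cycle 0 → 0: weight = 1, length = 1, mean = 1/1 ≈ 1.000
  cycle 1 → 1: weight = 4, length = 1, mean = 4/1 ≈ 4.000
  cycle 2 → 2: weight = 6, length = 1, mean = 6/1 ≈ 6.000
  cycle 0 → 1 → 0: weight = 9, length = 2, mean = 9/2 ≈ 4.500
  cycle 0 → 2 → 0: weight = 12, length = 2, mean = 12/2 ≈ 6.000
  cycle 1 → 0 → 1: weight = 9, length = 2, mean = 9/2 ≈ 4.500
Minimum mean = 1.000, attained e.g. along the cycle 0 → 0 with weight 1 and length 1. So λ(A) = 1/1 = 1.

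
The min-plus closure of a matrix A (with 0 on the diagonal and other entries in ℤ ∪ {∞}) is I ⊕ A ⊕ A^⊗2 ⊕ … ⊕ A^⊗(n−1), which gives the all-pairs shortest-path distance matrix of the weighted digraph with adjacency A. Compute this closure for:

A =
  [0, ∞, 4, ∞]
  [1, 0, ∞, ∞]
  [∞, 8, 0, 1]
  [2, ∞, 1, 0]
Closure =
  [0, 12, 4, 5]
  [1, 0, 5, 6]
  [3, 8, 0, 1]
  [2, 9, 1, 0]

This is the Floyd-Warshall all-pairs shortest-path computation. For each intermediate vertex k = 0, 1, …, 3, update dist[i][j] ← min(dist[i][j], dist[i][k] + dist[k][j]). The final matrix gives, for each (i, j), the minimum total weight of any directed path from i to j (possibly empty when i = j).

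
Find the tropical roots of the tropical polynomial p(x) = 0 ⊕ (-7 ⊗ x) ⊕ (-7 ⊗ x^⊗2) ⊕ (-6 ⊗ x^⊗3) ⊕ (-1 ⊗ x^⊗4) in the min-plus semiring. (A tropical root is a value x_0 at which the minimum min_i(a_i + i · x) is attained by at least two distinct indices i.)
Roots: {-5, -1, 0, 7}

Each tropical root is a break point of the lower envelope of the lines y = a_i + i · x (there are 5 lines, with slopes 0, 1, ..., 4). Only the lines that attain the minimum somewhere contribute to roots; other lines are dominated. Here the surviving (envelope) indices are i = 4, i = 3, i = 2, i = 1, i = 0.
Intersections between consecutive envelope lines give the roots: for adjacent envelope indices i < j the intersection is x = (a_i − a_j) / (j − i). Reading off the sorted break points: {-5, -1, 0, 7}.
Verification: at each break x_0, at least two indices attain the minimum of min_i(a_i + i · x_0).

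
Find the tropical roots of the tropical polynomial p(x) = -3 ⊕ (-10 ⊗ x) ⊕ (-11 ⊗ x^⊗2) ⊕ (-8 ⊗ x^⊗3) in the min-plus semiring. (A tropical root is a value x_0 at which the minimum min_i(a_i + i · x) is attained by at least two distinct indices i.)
Roots: {-3, 1, 7}

Each tropical root is a break point of the lower envelope of the lines y = a_i + i · x (there are 4 lines, with slopes 0, 1, ..., 3). Only the lines that attain the minimum somewhere contribute to roots; other lines are dominated. Here the surviving (envelope) indices are i = 3, i = 2, i = 1, i = 0.
Intersections between consecutive envelope lines give the roots: for adjacent envelope indices i < j the intersection is x = (a_i − a_j) / (j − i). Reading off the sorted break points: {-3, 1, 7}.
Verification: at each break x_0, at least two indices attain the minimum of min_i(a_i + i · x_0).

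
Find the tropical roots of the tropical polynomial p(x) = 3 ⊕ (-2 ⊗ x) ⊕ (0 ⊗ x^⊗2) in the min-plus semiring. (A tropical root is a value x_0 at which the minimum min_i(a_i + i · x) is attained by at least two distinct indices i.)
Roots: {-2, 5}

Each tropical root is a break point of the lower envelope of the lines y = a_i + i · x (there are 3 lines, with slopes 0, 1, ..., 2). Only the lines that attain the minimum somewhere contribute to roots; other lines are dominated. Here the surviving (envelope) indices are i = 2, i = 1, i = 0.
Intersections between consecutive envelope lines give the roots: for adjacent envelope indices i < j the intersection is x = (a_i − a_j) / (j − i). Reading off the sorted break points: {-2, 5}.
Verification: at each break x_0, at least two indices attain the minimum of min_i(a_i + i · x_0).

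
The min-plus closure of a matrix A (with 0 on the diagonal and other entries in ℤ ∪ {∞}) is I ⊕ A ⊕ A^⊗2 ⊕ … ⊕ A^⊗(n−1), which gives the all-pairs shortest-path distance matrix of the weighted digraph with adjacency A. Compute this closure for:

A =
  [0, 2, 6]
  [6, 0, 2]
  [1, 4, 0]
Closure =
  [0, 2, 4]
  [3, 0, 2]
  [1, 3, 0]

This is the Floyd-Warshall all-pairs shortest-path computation. For each intermediate vertex k = 0, 1, …, 2, update dist[i][j] ← min(dist[i][j], dist[i][k] + dist[k][j]). The final matrix gives, for each (i, j), the minimum total weight of any directed path from i to j (possibly empty when i = j).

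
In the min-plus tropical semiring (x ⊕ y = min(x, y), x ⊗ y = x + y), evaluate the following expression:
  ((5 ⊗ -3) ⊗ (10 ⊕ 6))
((5 ⊗ -3) ⊗ (10 ⊕ 6)) = 8

Expand innermost to outermost. Recall ⊕ takes the minimum of its arguments and ⊗ takes their sum. Working out the expression ((5 ⊗ -3) ⊗ (10 ⊕ 6)) gives 8.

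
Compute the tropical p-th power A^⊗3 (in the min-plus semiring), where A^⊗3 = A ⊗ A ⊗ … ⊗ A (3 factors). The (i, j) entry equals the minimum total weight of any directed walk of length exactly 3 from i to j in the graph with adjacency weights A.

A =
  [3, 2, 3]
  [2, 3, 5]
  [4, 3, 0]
A^⊗3 =
  [7, 6, 3]
  [6, 7, 5]
  [4, 3, 0]

Each entry (A^⊗3)_ij equals the minimum over all length-3 walks i = v_0 → v_1 → … → v_3 = j of Σ_t A[v_t][v_{t+1}]. For example, for (i, j) = (0, 2) we minimise over 9 possible intermediate vertex sequences; the minimum is 3, attained along the walk 0 → 2 → 2 → 2.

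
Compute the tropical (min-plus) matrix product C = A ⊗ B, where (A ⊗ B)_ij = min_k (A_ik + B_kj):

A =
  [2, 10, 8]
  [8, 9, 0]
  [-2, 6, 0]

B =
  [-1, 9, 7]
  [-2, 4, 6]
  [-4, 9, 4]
A ⊗ B =
  [1, 11, 9]
  [-4, 9, 4]
  [-4, 7, 4]

Apply the min-plus product entry-by-entry:
  C[0][0] = min over k of (A[0][0] + B[0][0] = 2 + -1 = 1, A[0][1] + B[1][0] = 10 + -2 = 8, A[0][2] + B[2][0] = 8 + -4 = 4) = 1 (attained at k = 0)
  C[0][1] = min over k of (A[0][0] + B[0][1] = 2 + 9 = 11, A[0][1] + B[1][1] = 10 + 4 = 14, A[0][2] + B[2][1] = 8 + 9 = 17) = 11 (attained at k = 0)
  C[0][2] = min over k of (A[0][0] + B[0][2] = 2 + 7 = 9, A[0][1] + B[1][2] = 10 + 6 = 16, A[0][2] + B[2][2] = 8 + 4 = 12) = 9 (attained at k = 0)
  C[1][0] = min over k of (A[1][0] + B[0][0] = 8 + -1 = 7, A[1][1] + B[1][0] = 9 + -2 = 7, A[1][2] + B[2][0] = 0 + -4 = -4) = -4 (attained at k = 2)
  C[1][1] = min over k of (A[1][0] + B[0][1] = 8 + 9 = 17, A[1][1] + B[1][1] = 9 + 4 = 13, A[1][2] + B[2][1] = 0 + 9 = 9) = 9 (attained at k = 2)
  C[1][2] = min over k of (A[1][0] + B[0][2] = 8 + 7 = 15, A[1][1] + B[1][2] = 9 + 6 = 15, A[1][2] + B[2][2] = 0 + 4 = 4) = 4 (attained at k = 2)
  C[2][0] = min over k of (A[2][0] + B[0][0] = -2 + -1 = -3, A[2][1] + B[1][0] = 6 + -2 = 4, A[2][2] + B[2][0] = 0 + -4 = -4) = -4 (attained at k = 2)
  C[2][1] = min over k of (A[2][0] + B[0][1] = -2 + 9 = 7, A[2][1] + B[1][1] = 6 + 4 = 10, A[2][2] + B[2][1] = 0 + 9 = 9) = 7 (attained at k = 0)
  C[2][2] = min over k of (A[2][0] + B[0][2] = -2 + 7 = 5, A[2][1] + B[1][2] = 6 + 6 = 12, A[2][2] + B[2][2] = 0 + 4 = 4) = 4 (attained at k = 2)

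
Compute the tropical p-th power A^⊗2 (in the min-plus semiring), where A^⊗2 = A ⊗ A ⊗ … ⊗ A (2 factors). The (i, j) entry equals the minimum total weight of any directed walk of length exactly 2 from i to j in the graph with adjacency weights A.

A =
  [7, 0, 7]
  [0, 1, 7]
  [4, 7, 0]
A^⊗2 =
  [0, 1, 7]
  [1, 0, 7]
  [4, 4, 0]

Each entry (A^⊗2)_ij equals the minimum over all length-2 walks i = v_0 → v_1 → … → v_2 = j of Σ_t A[v_t][v_{t+1}]. For example, for (i, j) = (0, 2) we minimise over 3 possible intermediate vertex sequences; the minimum is 7, attained along the walk 0 → 1 → 2.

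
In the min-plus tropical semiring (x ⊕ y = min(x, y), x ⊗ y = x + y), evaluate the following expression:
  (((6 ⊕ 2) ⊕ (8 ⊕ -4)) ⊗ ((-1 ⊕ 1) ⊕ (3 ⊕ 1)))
(((6 ⊕ 2) ⊕ (8 ⊕ -4)) ⊗ ((-1 ⊕ 1) ⊕ (3 ⊕ 1))) = -5

Expand innermost to outermost. Recall ⊕ takes the minimum of its arguments and ⊗ takes their sum. Working out the expression (((6 ⊕ 2) ⊕ (8 ⊕ -4)) ⊗ ((-1 ⊕ 1) ⊕ (3 ⊕ 1))) gives -5.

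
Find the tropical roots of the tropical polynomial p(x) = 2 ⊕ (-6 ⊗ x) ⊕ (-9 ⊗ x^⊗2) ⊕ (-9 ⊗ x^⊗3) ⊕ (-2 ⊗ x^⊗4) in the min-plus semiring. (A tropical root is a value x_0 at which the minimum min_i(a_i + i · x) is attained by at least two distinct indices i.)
Roots: {-7, 0, 3, 8}

Each tropical root is a break point of the lower envelope of the lines y = a_i + i · x (there are 5 lines, with slopes 0, 1, ..., 4). Only the lines that attain the minimum somewhere contribute to roots; other lines are dominated. Here the surviving (envelope) indices are i = 4, i = 3, i = 2, i = 1, i = 0.
Intersections between consecutive envelope lines give the roots: for adjacent envelope indices i < j the intersection is x = (a_i − a_j) / (j − i). Reading off the sorted break points: {-7, 0, 3, 8}.
Verification: at each break x_0, at least two indices attain the minimum of min_i(a_i + i · x_0).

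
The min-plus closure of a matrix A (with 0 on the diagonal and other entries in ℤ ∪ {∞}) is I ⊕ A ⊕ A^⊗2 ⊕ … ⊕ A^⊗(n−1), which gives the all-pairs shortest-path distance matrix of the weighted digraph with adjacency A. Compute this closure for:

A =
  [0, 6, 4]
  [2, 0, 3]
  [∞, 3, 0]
Closure =
  [0, 6, 4]
  [2, 0, 3]
  [5, 3, 0]

This is the Floyd-Warshall all-pairs shortest-path computation. For each intermediate vertex k = 0, 1, …, 2, update dist[i][j] ← min(dist[i][j], dist[i][k] + dist[k][j]). The final matrix gives, for each (i, j), the minimum total weight of any directed path from i to j (possibly empty when i = j).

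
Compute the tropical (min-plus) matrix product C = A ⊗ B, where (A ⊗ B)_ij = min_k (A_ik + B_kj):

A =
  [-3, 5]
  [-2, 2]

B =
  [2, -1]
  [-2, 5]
A ⊗ B =
  [-1, -4]
  [0, -3]

Apply the min-plus product entry-by-entry:
  C[0][0] = min over k of (A[0][0] + B[0][0] = -3 + 2 = -1, A[0][1] + B[1][0] = 5 + -2 = 3) = -1 (attained at k = 0)
  C[0][1] = min over k of (A[0][0] + B[0][1] = -3 + -1 = -4, A[0][1] + B[1][1] = 5 + 5 = 10) = -4 (attained at k = 0)
  C[1][0] = min over k of (A[1][0] + B[0][0] = -2 + 2 = 0, A[1][1] + B[1][0] = 2 + -2 = 0) = 0 (attained at k = 0)
  C[1][1] = min over k of (A[1][0] + B[0][1] = -2 + -1 = -3, A[1][1] + B[1][1] = 2 + 5 = 7) = -3 (attained at k = 0)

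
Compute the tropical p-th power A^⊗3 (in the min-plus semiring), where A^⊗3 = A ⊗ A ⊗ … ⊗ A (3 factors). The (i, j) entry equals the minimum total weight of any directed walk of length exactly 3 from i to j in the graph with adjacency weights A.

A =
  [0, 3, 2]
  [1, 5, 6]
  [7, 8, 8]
A^⊗3 =
  [0, 3, 2]
  [1, 4, 3]
  [7, 10, 9]

Each entry (A^⊗3)_ij equals the minimum over all length-3 walks i = v_0 → v_1 → … → v_3 = j of Σ_t A[v_t][v_{t+1}]. For example, for (i, j) = (0, 2) we minimise over 9 possible intermediate vertex sequences; the minimum is 2, attained along the walk 0 → 0 → 0 → 2.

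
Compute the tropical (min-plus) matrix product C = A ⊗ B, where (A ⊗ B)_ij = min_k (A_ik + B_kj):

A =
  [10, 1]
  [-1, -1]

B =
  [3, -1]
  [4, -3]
A ⊗ B =
  [5, -2]
  [2, -4]

Apply the min-plus product entry-by-entry:
  C[0][0] = min over k of (A[0][0] + B[0][0] = 10 + 3 = 13, A[0][1] + B[1][0] = 1 + 4 = 5) = 5 (attained at k = 1)
  C[0][1] = min over k of (A[0][0] + B[0][1] = 10 + -1 = 9, A[0][1] + B[1][1] = 1 + -3 = -2) = -2 (attained at k = 1)
  C[1][0] = min over k of (A[1][0] + B[0][0] = -1 + 3 = 2, A[1][1] + B[1][0] = -1 + 4 = 3) = 2 (attained at k = 0)
  C[1][1] = min over k of (A[1][0] + B[0][1] = -1 + -1 = -2, A[1][1] + B[1][1] = -1 + -3 = -4) = -4 (attained at k = 1)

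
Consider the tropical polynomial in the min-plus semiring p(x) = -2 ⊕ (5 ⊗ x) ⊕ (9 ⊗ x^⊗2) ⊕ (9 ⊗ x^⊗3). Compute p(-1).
p(-1) = -2

A tropical monomial a ⊗ x^⊗i evaluates to a + i · x. Evaluating each term at x = -1:
  Term 0 contributes -2 + 0 · -1 = -2
  Term 1 contributes 5 + 1 · -1 = 4
  Term 2 contributes 9 + 2 · -1 = 7
  Term 3 contributes 9 + 3 · -1 = 6
p(-1) = ⊕ of these = min[-2, 4, 7, 6] = -2.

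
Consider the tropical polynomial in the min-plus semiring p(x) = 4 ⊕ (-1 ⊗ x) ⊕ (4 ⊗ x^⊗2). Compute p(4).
p(4) = 3

A tropical monomial a ⊗ x^⊗i evaluates to a + i · x. Evaluating each term at x = 4:
  Term 0 contributes 4 + 0 · 4 = 4
  Term 1 contributes -1 + 1 · 4 = 3
  Term 2 contributes 4 + 2 · 4 = 12
p(4) = ⊕ of these = min[4, 3, 12] = 3.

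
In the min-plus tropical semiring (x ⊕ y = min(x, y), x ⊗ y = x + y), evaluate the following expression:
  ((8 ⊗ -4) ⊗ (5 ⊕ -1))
((8 ⊗ -4) ⊗ (5 ⊕ -1)) = 3

Expand innermost to outermost. Recall ⊕ takes the minimum of its arguments and ⊗ takes their sum. Working out the expression ((8 ⊗ -4) ⊗ (5 ⊕ -1)) gives 3.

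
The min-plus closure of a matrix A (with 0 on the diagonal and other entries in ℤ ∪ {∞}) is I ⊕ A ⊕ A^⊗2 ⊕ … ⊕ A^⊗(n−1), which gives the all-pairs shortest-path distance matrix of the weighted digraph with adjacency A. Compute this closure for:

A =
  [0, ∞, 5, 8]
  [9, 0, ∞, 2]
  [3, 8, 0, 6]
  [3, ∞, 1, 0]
Closure =
  [0, 13, 5, 8]
  [5, 0, 3, 2]
  [3, 8, 0, 6]
  [3, 9, 1, 0]

This is the Floyd-Warshall all-pairs shortest-path computation. For each intermediate vertex k = 0, 1, …, 3, update dist[i][j] ← min(dist[i][j], dist[i][k] + dist[k][j]). The final matrix gives, for each (i, j), the minimum total weight of any directed path from i to j (possibly empty when i = j).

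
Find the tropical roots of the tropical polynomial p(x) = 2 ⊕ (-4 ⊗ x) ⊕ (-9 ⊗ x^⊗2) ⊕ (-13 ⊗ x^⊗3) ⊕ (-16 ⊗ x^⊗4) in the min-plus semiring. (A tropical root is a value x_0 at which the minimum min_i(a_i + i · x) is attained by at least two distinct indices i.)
Roots: {3, 4, 5, 6}

Each tropical root is a break point of the lower envelope of the lines y = a_i + i · x (there are 5 lines, with slopes 0, 1, ..., 4). Only the lines that attain the minimum somewhere contribute to roots; other lines are dominated. Here the surviving (envelope) indices are i = 4, i = 3, i = 2, i = 1, i = 0.
Intersections between consecutive envelope lines give the roots: for adjacent envelope indices i < j the intersection is x = (a_i − a_j) / (j − i). Reading off the sorted break points: {3, 4, 5, 6}.
Verification: at each break x_0, at least two indices attain the minimum of min_i(a_i + i · x_0).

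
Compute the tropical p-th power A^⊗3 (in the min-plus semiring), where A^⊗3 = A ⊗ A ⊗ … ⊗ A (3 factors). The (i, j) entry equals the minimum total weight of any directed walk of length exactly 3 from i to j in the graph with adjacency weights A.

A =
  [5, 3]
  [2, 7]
A^⊗3 =
  [10, 8]
  [7, 10]

Each entry (A^⊗3)_ij equals the minimum over all length-3 walks i = v_0 → v_1 → … → v_3 = j of Σ_t A[v_t][v_{t+1}]. For example, for (i, j) = (0, 1) we minimise over 4 possible intermediate vertex sequences; the minimum is 8, attained along the walk 0 → 1 → 0 → 1.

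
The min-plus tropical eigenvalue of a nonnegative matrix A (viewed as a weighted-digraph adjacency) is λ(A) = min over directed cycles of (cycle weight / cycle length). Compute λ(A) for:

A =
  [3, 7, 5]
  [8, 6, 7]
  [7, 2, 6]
λ(A) = 3

Enumerate directed cycles and compute their means (weight / length). Sample:
  cycle 0 → 0: weight = 3, length = 1, mean = 3/1 ≈ 3.000
  cycle 1 → 1: weight = 6, length = 1, mean = 6/1 ≈ 6.000
  cycle 2 → 2: weight = 6, length = 1, mean = 6/1 ≈ 6.000
  cycle 0 → 1 → 0: weight = 15, length = 2, mean = 15/2 ≈ 7.500
  cycle 0 → 2 → 0: weight = 12, length = 2, mean = 12/2 ≈ 6.000
  cycle 1 → 0 → 1: weight = 15, length = 2, mean = 15/2 ≈ 7.500
Minimum mean = 3.000, attained e.g. along the cycle 0 → 0 with weight 3 and length 1. So λ(A) = 3/1 = 3.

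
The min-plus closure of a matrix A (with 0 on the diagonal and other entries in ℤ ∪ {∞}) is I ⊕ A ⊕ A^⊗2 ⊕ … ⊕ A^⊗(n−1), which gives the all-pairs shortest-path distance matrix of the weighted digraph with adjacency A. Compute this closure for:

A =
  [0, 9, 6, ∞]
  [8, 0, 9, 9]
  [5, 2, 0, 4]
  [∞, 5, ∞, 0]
Closure =
  [0, 8, 6, 10]
  [8, 0, 9, 9]
  [5, 2, 0, 4]
  [13, 5, 14, 0]

This is the Floyd-Warshall all-pairs shortest-path computation. For each intermediate vertex k = 0, 1, …, 3, update dist[i][j] ← min(dist[i][j], dist[i][k] + dist[k][j]). The final matrix gives, for each (i, j), the minimum total weight of any directed path from i to j (possibly empty when i = j).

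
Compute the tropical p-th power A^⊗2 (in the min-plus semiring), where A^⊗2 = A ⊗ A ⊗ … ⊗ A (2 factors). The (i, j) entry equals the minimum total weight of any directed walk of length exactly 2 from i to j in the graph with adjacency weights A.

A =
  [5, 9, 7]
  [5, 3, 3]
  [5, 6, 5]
A^⊗2 =
  [10, 12, 12]
  [8, 6, 6]
  [10, 9, 9]

Each entry (A^⊗2)_ij equals the minimum over all length-2 walks i = v_0 → v_1 → … → v_2 = j of Σ_t A[v_t][v_{t+1}]. For example, for (i, j) = (0, 2) we minimise over 3 possible intermediate vertex sequences; the minimum is 12, attained along the walk 0 → 0 → 2.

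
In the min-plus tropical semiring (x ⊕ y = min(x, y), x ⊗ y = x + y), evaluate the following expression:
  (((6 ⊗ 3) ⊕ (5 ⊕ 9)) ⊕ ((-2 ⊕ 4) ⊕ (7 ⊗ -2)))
(((6 ⊗ 3) ⊕ (5 ⊕ 9)) ⊕ ((-2 ⊕ 4) ⊕ (7 ⊗ -2))) = -2

Expand innermost to outermost. Recall ⊕ takes the minimum of its arguments and ⊗ takes their sum. Working out the expression (((6 ⊗ 3) ⊕ (5 ⊕ 9)) ⊕ ((-2 ⊕ 4) ⊕ (7 ⊗ -2))) gives -2.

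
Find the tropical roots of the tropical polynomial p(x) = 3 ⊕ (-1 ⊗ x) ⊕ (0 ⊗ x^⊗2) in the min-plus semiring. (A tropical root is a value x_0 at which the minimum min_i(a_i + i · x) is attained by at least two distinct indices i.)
Roots: {-1, 4}

Each tropical root is a break point of the lower envelope of the lines y = a_i + i · x (there are 3 lines, with slopes 0, 1, ..., 2). Only the lines that attain the minimum somewhere contribute to roots; other lines are dominated. Here the surviving (envelope) indices are i = 2, i = 1, i = 0.
Intersections between consecutive envelope lines give the roots: for adjacent envelope indices i < j the intersection is x = (a_i − a_j) / (j − i). Reading off the sorted break points: {-1, 4}.
Verification: at each break x_0, at least two indices attain the minimum of min_i(a_i + i · x_0).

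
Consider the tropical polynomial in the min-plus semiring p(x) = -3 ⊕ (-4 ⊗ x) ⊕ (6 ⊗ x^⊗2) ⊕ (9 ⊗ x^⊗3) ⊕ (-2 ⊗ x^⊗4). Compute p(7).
p(7) = -3

A tropical monomial a ⊗ x^⊗i evaluates to a + i · x. Evaluating each term at x = 7:
  Term 0 contributes -3 + 0 · 7 = -3
  Term 1 contributes -4 + 1 · 7 = 3
  Term 2 contributes 6 + 2 · 7 = 20
  Term 3 contributes 9 + 3 · 7 = 30
  Term 4 contributes -2 + 4 · 7 = 26
p(7) = ⊕ of these = min[-3, 3, 20, 30, 26] = -3.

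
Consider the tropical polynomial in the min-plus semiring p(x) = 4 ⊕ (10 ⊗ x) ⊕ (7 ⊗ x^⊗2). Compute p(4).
p(4) = 4

A tropical monomial a ⊗ x^⊗i evaluates to a + i · x. Evaluating each term at x = 4:
  Term 0 contributes 4 + 0 · 4 = 4
  Term 1 contributes 10 + 1 · 4 = 14
  Term 2 contributes 7 + 2 · 4 = 15
p(4) = ⊕ of these = min[4, 14, 15] = 4.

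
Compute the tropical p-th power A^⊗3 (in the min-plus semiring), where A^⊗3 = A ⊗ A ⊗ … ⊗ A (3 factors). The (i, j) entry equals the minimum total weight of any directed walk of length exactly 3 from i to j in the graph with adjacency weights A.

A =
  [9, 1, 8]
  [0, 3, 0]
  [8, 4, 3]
A^⊗3 =
  [4, 2, 4]
  [1, 4, 1]
  [7, 5, 7]

Each entry (A^⊗3)_ij equals the minimum over all length-3 walks i = v_0 → v_1 → … → v_3 = j of Σ_t A[v_t][v_{t+1}]. For example, for (i, j) = (0, 2) we minimise over 9 possible intermediate vertex sequences; the minimum is 4, attained along the walk 0 → 1 → 1 → 2.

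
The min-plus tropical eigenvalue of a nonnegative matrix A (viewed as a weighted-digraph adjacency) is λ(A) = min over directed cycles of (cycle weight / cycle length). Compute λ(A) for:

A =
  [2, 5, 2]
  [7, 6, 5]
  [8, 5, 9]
λ(A) = 2

Enumerate directed cycles and compute their means (weight / length). Sample:
  cycle 0 → 0: weight = 2, length = 1, mean = 2/1 ≈ 2.000
  cycle 1 → 1: weight = 6, length = 1, mean = 6/1 ≈ 6.000
  cycle 2 → 2: weight = 9, length = 1, mean = 9/1 ≈ 9.000
  cycle 0 → 1 → 0: weight = 12, length = 2, mean = 12/2 ≈ 6.000
  cycle 0 → 2 → 0: weight = 10, length = 2, mean = 10/2 ≈ 5.000
  cycle 1 → 0 → 1: weight = 12, length = 2, mean = 12/2 ≈ 6.000
Minimum mean = 2.000, attained e.g. along the cycle 0 → 0 with weight 2 and length 1. So λ(A) = 2/1 = 2.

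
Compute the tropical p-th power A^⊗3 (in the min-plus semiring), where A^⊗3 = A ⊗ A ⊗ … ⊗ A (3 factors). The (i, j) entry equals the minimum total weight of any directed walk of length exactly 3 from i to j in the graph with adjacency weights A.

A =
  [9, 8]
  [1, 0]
A^⊗3 =
  [9, 8]
  [1, 0]

Each entry (A^⊗3)_ij equals the minimum over all length-3 walks i = v_0 → v_1 → … → v_3 = j of Σ_t A[v_t][v_{t+1}]. For example, for (i, j) = (0, 1) we minimise over 4 possible intermediate vertex sequences; the minimum is 8, attained along the walk 0 → 1 → 1 → 1.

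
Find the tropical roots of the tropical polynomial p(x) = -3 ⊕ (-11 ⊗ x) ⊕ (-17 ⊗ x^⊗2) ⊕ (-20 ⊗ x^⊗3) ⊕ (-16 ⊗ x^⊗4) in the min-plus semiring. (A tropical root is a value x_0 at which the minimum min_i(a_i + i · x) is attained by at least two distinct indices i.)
Roots: {-4, 3, 6, 8}

Each tropical root is a break point of the lower envelope of the lines y = a_i + i · x (there are 5 lines, with slopes 0, 1, ..., 4). Only the lines that attain the minimum somewhere contribute to roots; other lines are dominated. Here the surviving (envelope) indices are i = 4, i = 3, i = 2, i = 1, i = 0.
Intersections between consecutive envelope lines give the roots: for adjacent envelope indices i < j the intersection is x = (a_i − a_j) / (j − i). Reading off the sorted break points: {-4, 3, 6, 8}.
Verification: at each break x_0, at least two indices attain the minimum of min_i(a_i + i · x_0).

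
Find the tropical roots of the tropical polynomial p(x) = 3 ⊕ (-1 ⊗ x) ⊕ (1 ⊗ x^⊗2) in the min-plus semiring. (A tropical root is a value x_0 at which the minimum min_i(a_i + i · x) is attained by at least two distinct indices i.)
Roots: {-2, 4}

Each tropical root is a break point of the lower envelope of the lines y = a_i + i · x (there are 3 lines, with slopes 0, 1, ..., 2). Only the lines that attain the minimum somewhere contribute to roots; other lines are dominated. Here the surviving (envelope) indices are i = 2, i = 1, i = 0.
Intersections between consecutive envelope lines give the roots: for adjacent envelope indices i < j the intersection is x = (a_i − a_j) / (j − i). Reading off the sorted break points: {-2, 4}.
Verification: at each break x_0, at least two indices attain the minimum of min_i(a_i + i · x_0).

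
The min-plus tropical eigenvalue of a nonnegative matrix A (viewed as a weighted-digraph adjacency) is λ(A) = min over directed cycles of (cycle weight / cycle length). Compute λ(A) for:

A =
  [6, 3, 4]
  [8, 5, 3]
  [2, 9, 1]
λ(A) = 1

Enumerate directed cycles and compute their means (weight / length). Sample:
  cycle 0 → 0: weight = 6, length = 1, mean = 6/1 ≈ 6.000
  cycle 1 → 1: weight = 5, length = 1, mean = 5/1 ≈ 5.000
  cycle 2 → 2: weight = 1, length = 1, mean = 1/1 ≈ 1.000
  cycle 0 → 1 → 0: weight = 11, length = 2, mean = 11/2 ≈ 5.500
  cycle 0 → 2 → 0: weight = 6, length = 2, mean = 6/2 ≈ 3.000
  cycle 1 → 0 → 1: weight = 11, length = 2, mean = 11/2 ≈ 5.500
Minimum mean = 1.000, attained e.g. along the cycle 2 → 2 with weight 1 and length 1. So λ(A) = 1/1 = 1.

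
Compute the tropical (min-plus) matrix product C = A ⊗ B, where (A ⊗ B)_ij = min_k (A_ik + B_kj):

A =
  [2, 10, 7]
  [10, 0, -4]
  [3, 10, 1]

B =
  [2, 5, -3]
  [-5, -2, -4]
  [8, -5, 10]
A ⊗ B =
  [4, 2, -1]
  [-5, -9, -4]
  [5, -4, 0]

Apply the min-plus product entry-by-entry:
  C[0][0] = min over k of (A[0][0] + B[0][0] = 2 + 2 = 4, A[0][1] + B[1][0] = 10 + -5 = 5, A[0][2] + B[2][0] = 7 + 8 = 15) = 4 (attained at k = 0)
  C[0][1] = min over k of (A[0][0] + B[0][1] = 2 + 5 = 7, A[0][1] + B[1][1] = 10 + -2 = 8, A[0][2] + B[2][1] = 7 + -5 = 2) = 2 (attained at k = 2)
  C[0][2] = min over k of (A[0][0] + B[0][2] = 2 + -3 = -1, A[0][1] + B[1][2] = 10 + -4 = 6, A[0][2] + B[2][2] = 7 + 10 = 17) = -1 (attained at k = 0)
  C[1][0] = min over k of (A[1][0] + B[0][0] = 10 + 2 = 12, A[1][1] + B[1][0] = 0 + -5 = -5, A[1][2] + B[2][0] = -4 + 8 = 4) = -5 (attained at k = 1)
  C[1][1] = min over k of (A[1][0] + B[0][1] = 10 + 5 = 15, A[1][1] + B[1][1] = 0 + -2 = -2, A[1][2] + B[2][1] = -4 + -5 = -9) = -9 (attained at k = 2)
  C[1][2] = min over k of (A[1][0] + B[0][2] = 10 + -3 = 7, A[1][1] + B[1][2] = 0 + -4 = -4, A[1][2] + B[2][2] = -4 + 10 = 6) = -4 (attained at k = 1)
  C[2][0] = min over k of (A[2][0] + B[0][0] = 3 + 2 = 5, A[2][1] + B[1][0] = 10 + -5 = 5, A[2][2] + B[2][0] = 1 + 8 = 9) = 5 (attained at k = 0)
  C[2][1] = min over k of (A[2][0] + B[0][1] = 3 + 5 = 8, A[2][1] + B[1][1] = 10 + -2 = 8, A[2][2] + B[2][1] = 1 + -5 = -4) = -4 (attained at k = 2)
  C[2][2] = min over k of (A[2][0] + B[0][2] = 3 + -3 = 0, A[2][1] + B[1][2] = 10 + -4 = 6, A[2][2] + B[2][2] = 1 + 10 = 11) = 0 (attained at k = 0)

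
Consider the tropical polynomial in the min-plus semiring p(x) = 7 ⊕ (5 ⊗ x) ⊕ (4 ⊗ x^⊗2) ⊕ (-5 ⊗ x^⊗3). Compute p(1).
p(1) = -2

A tropical monomial a ⊗ x^⊗i evaluates to a + i · x. Evaluating each term at x = 1:
  Term 0 contributes 7 + 0 · 1 = 7
  Term 1 contributes 5 + 1 · 1 = 6
  Term 2 contributes 4 + 2 · 1 = 6
  Term 3 contributes -5 + 3 · 1 = -2
p(1) = ⊕ of these = min[7, 6, 6, -2] = -2.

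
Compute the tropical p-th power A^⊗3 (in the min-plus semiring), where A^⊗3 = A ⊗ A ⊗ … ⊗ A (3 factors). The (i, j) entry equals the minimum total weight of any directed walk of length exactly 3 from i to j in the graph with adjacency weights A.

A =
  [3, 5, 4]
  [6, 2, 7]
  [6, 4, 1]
A^⊗3 =
  [9, 9, 6]
  [10, 6, 9]
  [8, 6, 3]

Each entry (A^⊗3)_ij equals the minimum over all length-3 walks i = v_0 → v_1 → … → v_3 = j of Σ_t A[v_t][v_{t+1}]. For example, for (i, j) = (0, 2) we minimise over 9 possible intermediate vertex sequences; the minimum is 6, attained along the walk 0 → 2 → 2 → 2.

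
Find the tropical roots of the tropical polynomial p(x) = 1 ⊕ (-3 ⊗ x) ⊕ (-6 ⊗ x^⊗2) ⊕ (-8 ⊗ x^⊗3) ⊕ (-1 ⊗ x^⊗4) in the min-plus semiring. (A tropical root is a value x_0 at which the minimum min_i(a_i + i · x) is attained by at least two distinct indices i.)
Roots: {-7, 2, 3, 4}

Each tropical root is a break point of the lower envelope of the lines y = a_i + i · x (there are 5 lines, with slopes 0, 1, ..., 4). Only the lines that attain the minimum somewhere contribute to roots; other lines are dominated. Here the surviving (envelope) indices are i = 4, i = 3, i = 2, i = 1, i = 0.
Intersections between consecutive envelope lines give the roots: for adjacent envelope indices i < j the intersection is x = (a_i − a_j) / (j − i). Reading off the sorted break points: {-7, 2, 3, 4}.
Verification: at each break x_0, at least two indices attain the minimum of min_i(a_i + i · x_0).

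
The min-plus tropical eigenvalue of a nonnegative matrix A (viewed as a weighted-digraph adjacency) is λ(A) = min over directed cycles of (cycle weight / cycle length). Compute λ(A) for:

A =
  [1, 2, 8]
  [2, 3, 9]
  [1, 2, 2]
λ(A) = 1

Enumerate directed cycles and compute their means (weight / length). Sample:
  cycle 0 → 0: weight = 1, length = 1, mean = 1/1 ≈ 1.000
  cycle 1 → 1: weight = 3, length = 1, mean = 3/1 ≈ 3.000
  cycle 2 → 2: weight = 2, length = 1, mean = 2/1 ≈ 2.000
  cycle 0 → 1 → 0: weight = 4, length = 2, mean = 4/2 ≈ 2.000
  cycle 0 → 2 → 0: weight = 9, length = 2, mean = 9/2 ≈ 4.500
  cycle 1 → 0 → 1: weight = 4, length = 2, mean = 4/2 ≈ 2.000
Minimum mean = 1.000, attained e.g. along the cycle 0 → 0 with weight 1 and length 1. So λ(A) = 1/1 = 1.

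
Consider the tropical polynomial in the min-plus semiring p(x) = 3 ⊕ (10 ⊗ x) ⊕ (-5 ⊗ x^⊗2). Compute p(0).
p(0) = -5

A tropical monomial a ⊗ x^⊗i evaluates to a + i · x. Evaluating each term at x = 0:
  Term 0 contributes 3 + 0 · 0 = 3
  Term 1 contributes 10 + 1 · 0 = 10
  Term 2 contributes -5 + 2 · 0 = -5
p(0) = ⊕ of these = min[3, 10, -5] = -5.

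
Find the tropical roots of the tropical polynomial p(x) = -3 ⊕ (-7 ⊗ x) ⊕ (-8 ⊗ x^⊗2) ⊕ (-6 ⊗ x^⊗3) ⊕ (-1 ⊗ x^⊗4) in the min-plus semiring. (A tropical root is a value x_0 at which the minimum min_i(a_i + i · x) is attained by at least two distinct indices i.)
Roots: {-5, -2, 1, 4}

Each tropical root is a break point of the lower envelope of the lines y = a_i + i · x (there are 5 lines, with slopes 0, 1, ..., 4). Only the lines that attain the minimum somewhere contribute to roots; other lines are dominated. Here the surviving (envelope) indices are i = 4, i = 3, i = 2, i = 1, i = 0.
Intersections between consecutive envelope lines give the roots: for adjacent envelope indices i < j the intersection is x = (a_i − a_j) / (j − i). Reading off the sorted break points: {-5, -2, 1, 4}.
Verification: at each break x_0, at least two indices attain the minimum of min_i(a_i + i · x_0).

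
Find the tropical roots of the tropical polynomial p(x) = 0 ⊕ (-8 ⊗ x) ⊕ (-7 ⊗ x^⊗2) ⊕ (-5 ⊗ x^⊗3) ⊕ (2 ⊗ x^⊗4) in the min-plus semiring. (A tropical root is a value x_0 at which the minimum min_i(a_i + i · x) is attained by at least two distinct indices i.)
Roots: {-7, -2, -1, 8}

Each tropical root is a break point of the lower envelope of the lines y = a_i + i · x (there are 5 lines, with slopes 0, 1, ..., 4). Only the lines that attain the minimum somewhere contribute to roots; other lines are dominated. Here the surviving (envelope) indices are i = 4, i = 3, i = 2, i = 1, i = 0.
Intersections between consecutive envelope lines give the roots: for adjacent envelope indices i < j the intersection is x = (a_i − a_j) / (j − i). Reading off the sorted break points: {-7, -2, -1, 8}.
Verification: at each break x_0, at least two indices attain the minimum of min_i(a_i + i · x_0).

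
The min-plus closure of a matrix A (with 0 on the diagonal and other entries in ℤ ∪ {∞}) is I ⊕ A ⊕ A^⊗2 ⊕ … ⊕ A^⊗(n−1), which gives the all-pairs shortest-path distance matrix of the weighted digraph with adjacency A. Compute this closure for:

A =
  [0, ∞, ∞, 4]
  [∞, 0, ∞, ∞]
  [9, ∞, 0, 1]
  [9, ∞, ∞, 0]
Closure =
  [0, ∞, ∞, 4]
  [∞, 0, ∞, ∞]
  [9, ∞, 0, 1]
  [9, ∞, ∞, 0]

This is the Floyd-Warshall all-pairs shortest-path computation. For each intermediate vertex k = 0, 1, …, 3, update dist[i][j] ← min(dist[i][j], dist[i][k] + dist[k][j]). The final matrix gives, for each (i, j), the minimum total weight of any directed path from i to j (possibly empty when i = j).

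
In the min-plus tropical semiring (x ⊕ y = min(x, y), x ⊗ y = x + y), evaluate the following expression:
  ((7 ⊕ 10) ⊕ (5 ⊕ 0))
((7 ⊕ 10) ⊕ (5 ⊕ 0)) = 0

Expand innermost to outermost. Recall ⊕ takes the minimum of its arguments and ⊗ takes their sum. Working out the expression ((7 ⊕ 10) ⊕ (5 ⊕ 0)) gives 0.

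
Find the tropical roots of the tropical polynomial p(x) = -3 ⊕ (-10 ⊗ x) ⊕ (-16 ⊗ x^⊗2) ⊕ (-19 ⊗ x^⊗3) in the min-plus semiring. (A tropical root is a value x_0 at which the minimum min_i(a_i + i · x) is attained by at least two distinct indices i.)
Roots: {3, 6, 7}

Each tropical root is a break point of the lower envelope of the lines y = a_i + i · x (there are 4 lines, with slopes 0, 1, ..., 3). Only the lines that attain the minimum somewhere contribute to roots; other lines are dominated. Here the surviving (envelope) indices are i = 3, i = 2, i = 1, i = 0.
Intersections between consecutive envelope lines give the roots: for adjacent envelope indices i < j the intersection is x = (a_i − a_j) / (j − i). Reading off the sorted break points: {3, 6, 7}.
Verification: at each break x_0, at least two indices attain the minimum of min_i(a_i + i · x_0).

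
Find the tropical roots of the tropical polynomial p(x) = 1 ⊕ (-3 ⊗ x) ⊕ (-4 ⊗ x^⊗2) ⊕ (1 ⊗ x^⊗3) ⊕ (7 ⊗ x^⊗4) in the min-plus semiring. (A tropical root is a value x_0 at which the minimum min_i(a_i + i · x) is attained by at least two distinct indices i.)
Roots: {-6, -5, 1, 4}

Each tropical root is a break point of the lower envelope of the lines y = a_i + i · x (there are 5 lines, with slopes 0, 1, ..., 4). Only the lines that attain the minimum somewhere contribute to roots; other lines are dominated. Here the surviving (envelope) indices are i = 4, i = 3, i = 2, i = 1, i = 0.
Intersections between consecutive envelope lines give the roots: for adjacent envelope indices i < j the intersection is x = (a_i − a_j) / (j − i). Reading off the sorted break points: {-6, -5, 1, 4}.
Verification: at each break x_0, at least two indices attain the minimum of min_i(a_i + i · x_0).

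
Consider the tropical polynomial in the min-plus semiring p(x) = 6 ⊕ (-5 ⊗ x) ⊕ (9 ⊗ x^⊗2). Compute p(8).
p(8) = 3

A tropical monomial a ⊗ x^⊗i evaluates to a + i · x. Evaluating each term at x = 8:
  Term 0 contributes 6 + 0 · 8 = 6
  Term 1 contributes -5 + 1 · 8 = 3
  Term 2 contributes 9 + 2 · 8 = 25
p(8) = ⊕ of these = min[6, 3, 25] = 3.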